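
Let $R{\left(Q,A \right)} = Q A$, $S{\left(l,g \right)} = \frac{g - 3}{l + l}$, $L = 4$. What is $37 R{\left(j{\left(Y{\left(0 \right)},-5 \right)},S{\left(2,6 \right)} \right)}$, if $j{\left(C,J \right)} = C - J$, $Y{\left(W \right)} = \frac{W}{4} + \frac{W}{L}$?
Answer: $\frac{555}{4} \approx 138.75$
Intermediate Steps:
$S{\left(l,g \right)} = \frac{-3 + g}{2 l}$
$Y{\left(W \right)} = \frac{W}{2}$ ($Y{\left(W \right)} = \frac{W}{4} + \frac{W}{4} = \frac{W}{2}$)
$R{\left(Q,A \right)} = A Q$
$37 R{\left(j{\left(Y{\left(0 \right)},-5 \right)},S{\left(2,6 \right)} \right)} = 37 \frac{-3 + 6}{2 \cdot 2} \left(\frac{1}{2} \cdot 0 - -5\right) = 37 \cdot \frac{1}{2} \cdot \frac{1}{2} \cdot 3 \left(0 + 5\right) = 37 \cdot \frac{3}{4} \cdot 5 = 37 \cdot \frac{15}{4} = \frac{555}{4}$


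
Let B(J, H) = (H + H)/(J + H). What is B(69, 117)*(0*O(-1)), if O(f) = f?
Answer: 0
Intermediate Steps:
B(J, H) = 2*H/(H + J) (B(J, H) = (2*H)/(H + J) = 2*H/(H + J))
B(69, 117)*(0*O(-1)) = (2*117/(117 + 69))*(0*(-1)) = (2*117/186)*0 = (2*117*(1/186))*0 = (39/31)*0 = 0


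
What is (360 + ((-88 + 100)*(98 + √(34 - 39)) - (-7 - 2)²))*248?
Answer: 360840 + 2976*I*√5 ≈ 3.6084e+5 + 6654.5*I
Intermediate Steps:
(360 + ((-88 + 100)*(98 + √(34 - 39)) - (-7 - 2)²))*248 = (360 + (12*(98 + √(-5)) - 1*(-9)²))*248 = (360 + (12*(98 + I*√5) - 1*81))*248 = (360 + ((1176 + 12*I*√5) - 81))*248 = (360 + (1095 + 12*I*√5))*248 = (1455 + 12*I*√5)*248 = 360840 + 2976*I*√5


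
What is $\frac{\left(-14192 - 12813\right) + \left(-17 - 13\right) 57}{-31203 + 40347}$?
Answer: $- \frac{28715}{9144} \approx -3.1403$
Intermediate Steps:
$\frac{\left(-14192 - 12813\right) + \left(-17 - 13\right) 57}{-31203 + 40347} = \frac{\left(-14192 - 12813\right) - 1710}{9144} = \left(-27005 - 1710\right) \frac{1}{9144} = \left(-28715\right) \frac{1}{9144} = - \frac{28715}{9144}$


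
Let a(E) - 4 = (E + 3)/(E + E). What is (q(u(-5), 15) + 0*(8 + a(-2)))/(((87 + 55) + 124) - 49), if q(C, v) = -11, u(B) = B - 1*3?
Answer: -11/217 ≈ -0.050691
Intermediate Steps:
u(B) = -3 + B (u(B) = B - 3 = -3 + B)
a(E) = 4 + (3 + E)/(2*E) (a(E) = 4 + (E + 3)/(E + E) = 4 + (3 + E)/((2*E)) = 4 + (3 + E)*(1/(2*E)) = 4 + (3 + E)/(2*E))
(q(u(-5), 15) + 0*(8 + a(-2)))/(((87 + 55) + 124) - 49) = (-11 + 0*(8 + (3/2)*(1 + 3*(-2))/(-2)))/(((87 + 55) + 124) - 49) = (-11 + 0*(8 + (3/2)*(-1/2)*(1 - 6)))/((142 + 124) - 49) = (-11 + 0*(8 + (3/2)*(-1/2)*(-5)))/(266 - 49) = (-11 + 0*(8 + 15/4))/217 = (-11 + 0*(47/4))*(1/217) = (-11 + 0)*(1/217) = -11*1/217 = -11/217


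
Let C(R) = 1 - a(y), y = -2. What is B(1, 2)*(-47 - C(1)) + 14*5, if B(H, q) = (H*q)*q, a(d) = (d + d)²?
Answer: -58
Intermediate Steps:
a(d) = 4*d² (a(d) = (2*d)² = 4*d²)
B(H, q) = H*q²
C(R) = -15 (C(R) = 1 - 4*(-2)² = 1 - 4*4 = 1 - 1*16 = 1 - 16 = -15)
B(1, 2)*(-47 - C(1)) + 14*5 = (1*2²)*(-47 - 1*(-15)) + 14*5 = (1*4)*(-47 + 15) + 70 = 4*(-32) + 70 = -128 + 70 = -58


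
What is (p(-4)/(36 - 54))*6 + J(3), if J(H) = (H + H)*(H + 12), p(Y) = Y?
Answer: 274/3 ≈ 91.333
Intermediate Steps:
J(H) = 2*H*(12 + H) (J(H) = (2*H)*(12 + H) = 2*H*(12 + H))
(p(-4)/(36 - 54))*6 + J(3) = -4/(36 - 54)*6 + 2*3*(12 + 3) = -4/(-18)*6 + 2*3*15 = -4*(-1/18)*6 + 90 = (2/9)*6 + 90 = 4/3 + 90 = 274/3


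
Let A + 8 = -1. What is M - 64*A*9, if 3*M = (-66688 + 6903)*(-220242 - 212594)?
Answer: 25877115812/3 ≈ 8.6257e+9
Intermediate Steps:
A = -9 (A = -8 - 1 = -9)
M = 25877100260/3 (M = ((-66688 + 6903)*(-220242 - 212594))/3 = (-59785*(-432836))/3 = (1/3)*25877100260 = 25877100260/3 ≈ 8.6257e+9)
M - 64*A*9 = 25877100260/3 - 64*(-9)*9 = 25877100260/3 - (-576)*9 = 25877100260/3 - 1*(-5184) = 25877100260/3 + 5184 = 25877115812/3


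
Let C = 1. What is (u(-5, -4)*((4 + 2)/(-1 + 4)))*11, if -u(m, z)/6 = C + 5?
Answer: -792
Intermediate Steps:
u(m, z) = -36 (u(m, z) = -6*(1 + 5) = -6*6 = -36)
(u(-5, -4)*((4 + 2)/(-1 + 4)))*11 = -36*(4 + 2)/(-1 + 4)*11 = -216/3*11 = -36*2*11 = -72*11 = -792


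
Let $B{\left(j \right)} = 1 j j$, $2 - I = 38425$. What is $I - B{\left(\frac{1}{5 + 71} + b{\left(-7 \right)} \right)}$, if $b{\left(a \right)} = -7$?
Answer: $- \frac{222213209}{5776} \approx -38472.0$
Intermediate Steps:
$I = -38423$ ($I = 2 - 38425 = -38423$)
$B{\left(j \right)} = j^{2}$ ($B{\left(j \right)} = j j = j^{2}$)
$I - B{\left(\frac{1}{5 + 71} + b{\left(-7 \right)} \right)} = -38423 - \left(\frac{1}{5 + 71} - 7\right)^{2} = -38423 - \left(\frac{1}{76} - 7\right)^{2} = -38423 - \left(- \frac{531}{76}\right)^{2} = -38423 - \frac{281961}{5776} = - \frac{222213209}{5776}$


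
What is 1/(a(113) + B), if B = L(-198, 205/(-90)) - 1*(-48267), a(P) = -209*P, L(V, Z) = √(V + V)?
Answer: 12325/303811448 - 3*I*√11/303811448 ≈ 4.0568e-5 - 3.275e-8*I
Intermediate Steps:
L(V, Z) = √2*√V (L(V, Z) = √(2*V) = √2*√V)
B = 48267 + 6*I*√11 (B = √2*√(-198) - 1*(-48267) = √2*(3*I*√22) + 48267 = 6*I*√11 + 48267 = 48267 + 6*I*√11 ≈ 48267.0 + 19.9*I)
1/(a(113) + B) = 1/(-209*113 + (48267 + 6*I*√11)) = 1/(-23617 + (48267 + 6*I*√11)) = 1/(24650 + 6*I*√11)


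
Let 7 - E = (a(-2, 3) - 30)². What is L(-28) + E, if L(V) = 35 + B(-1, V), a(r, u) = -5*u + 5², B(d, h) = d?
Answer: -359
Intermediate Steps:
a(r, u) = 25 - 5*u (a(r, u) = -5*u + 25 = 25 - 5*u)
L(V) = 34 (L(V) = 35 - 1 = 34)
E = -393 (E = 7 - ((25 - 5*3) - 30)² = 7 - ((25 - 15) - 30)² = 7 - (10 - 30)² = 7 - 1*(-20)² = 7 - 1*400 = 7 - 400 = -393)
L(-28) + E = 34 - 393 = -359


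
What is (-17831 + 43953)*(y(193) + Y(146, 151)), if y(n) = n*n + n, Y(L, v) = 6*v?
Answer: 1001726456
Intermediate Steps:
y(n) = n + n**2 (y(n) = n**2 + n = n + n**2)
(-17831 + 43953)*(y(193) + Y(146, 151)) = (-17831 + 43953)*(193*(1 + 193) + 6*151) = 26122*(193*194 + 906) = 26122*(37442 + 906) = 26122*38348 = 1001726456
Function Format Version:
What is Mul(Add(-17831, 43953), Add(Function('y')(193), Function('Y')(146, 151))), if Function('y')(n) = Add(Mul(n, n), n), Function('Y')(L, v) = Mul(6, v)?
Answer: 1001726456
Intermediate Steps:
Function('y')(n) = Add(n, Pow(n, 2)) (Function('y')(n) = Add(Pow(n, 2), n) = Add(n, Pow(n, 2)))
Mul(Add(-17831, 43953), Add(Function('y')(193), Function('Y')(146, 151))) = Mul(Add(-17831, 43953), Add(Mul(193, Add(1, 193)), Mul(6, 151))) = Mul(26122, Add(Mul(193, 194), 906)) = Mul(26122, Add(37442, 906)) = Mul(26122, 38348) = 1001726456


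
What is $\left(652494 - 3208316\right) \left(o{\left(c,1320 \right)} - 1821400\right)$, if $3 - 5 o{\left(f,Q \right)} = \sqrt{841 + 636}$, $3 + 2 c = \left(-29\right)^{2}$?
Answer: $\frac{23275863286534}{5} + \frac{2555822 \sqrt{1477}}{5} \approx 4.6552 \cdot 10^{12}$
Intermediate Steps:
$c = 419$ ($c = - \frac{3}{2} + \frac{\left(-29\right)^{2}}{2} = - \frac{3}{2} + \frac{1}{2} \cdot 841 = - \frac{3}{2} + \frac{841}{2} = 419$)
$o{\left(f,Q \right)} = \frac{3}{5} - \frac{\sqrt{1477}}{5}$ ($o{\left(f,Q \right)} = \frac{3}{5} - \frac{\sqrt{841 + 636}}{5} = \frac{3}{5} - \frac{\sqrt{1477}}{5}$)
$\left(652494 - 3208316\right) \left(o{\left(c,1320 \right)} - 1821400\right) = \left(652494 - 3208316\right) \left(\left(\frac{3}{5} - \frac{\sqrt{1477}}{5}\right) - 1821400\right) = - 2555822 \left(- \frac{9106997}{5} - \frac{\sqrt{1477}}{5}\right) = \frac{23275863286534}{5} + \frac{2555822 \sqrt{1477}}{5}$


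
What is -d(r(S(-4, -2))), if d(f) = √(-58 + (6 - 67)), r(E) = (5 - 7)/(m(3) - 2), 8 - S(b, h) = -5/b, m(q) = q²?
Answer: -I*√119 ≈ -10.909*I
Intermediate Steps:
S(b, h) = 8 + 5/b (S(b, h) = 8 - (-5)/b = 8 + 5/b)
r(E) = -2/7 (r(E) = (5 - 7)/(3² - 2) = -2/(9 - 2) = -2/7)
d(f) = I*√119 (d(f) = √(-58 - 61) = √(-119) = I*√119)
-d(r(S(-4, -2))) = -I*√119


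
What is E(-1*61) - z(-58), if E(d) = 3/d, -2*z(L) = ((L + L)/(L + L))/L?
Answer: -409/7076 ≈ -0.057801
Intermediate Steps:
z(L) = -1/(2*L) (z(L) = -(L + L)/(L + L)/(2*L) = -(2*L)/((2*L))/(2*L) = -(2*L)*(1/(2*L))/(2*L) = -1/(2*L))
E(-1*61) - z(-58) = 3/((-1*61)) - (-1)/(2*(-58)) = 3/(-61) - (-1)*(-1)/(2*58) = 3*(-1/61) - 1*1/116 = -3/61 - 1/116 = -409/7076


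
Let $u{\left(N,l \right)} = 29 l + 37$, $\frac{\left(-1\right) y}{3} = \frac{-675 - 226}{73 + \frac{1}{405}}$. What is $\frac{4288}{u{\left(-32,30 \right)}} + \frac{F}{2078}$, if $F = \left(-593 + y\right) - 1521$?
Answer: $\frac{207749895861}{55724400236} \approx 3.7282$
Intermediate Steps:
$y = \frac{1094715}{29566}$ ($y = - 3 \frac{-675 - 226}{73 + \frac{1}{405}} = - 3 \left(- \frac{901}{73 + \frac{1}{405}}\right) = - 3 \left(- \frac{901}{\frac{29566}{405}}\right) = - 3 \left(\left(-901\right) \frac{405}{29566}\right) = \left(-3\right) \left(- \frac{364905}{29566}\right) = \frac{1094715}{29566} \approx 37.026$)
$F = - \frac{61407809}{29566}$ ($F = \left(-593 + \frac{1094715}{29566}\right) - 1521 = - \frac{16437923}{29566} - 1521 = - \frac{61407809}{29566} \approx -2077.0$)
$u{\left(N,l \right)} = 37 + 29 l$
$\frac{4288}{u{\left(-32,30 \right)}} + \frac{F}{2078} = \frac{4288}{37 + 29 \cdot 30} - \frac{61407809}{29566 \cdot 2078} = \frac{4288}{37 + 870} - \frac{61407809}{61438148} = \frac{4288}{907} - \frac{61407809}{61438148} = \frac{207749895861}{55724400236}$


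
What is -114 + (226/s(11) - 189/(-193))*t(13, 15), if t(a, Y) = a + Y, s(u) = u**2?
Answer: -800606/23353 ≈ -34.283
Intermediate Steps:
t(a, Y) = Y + a
-114 + (226/s(11) - 189/(-193))*t(13, 15) = -114 + (226/(11**2) - 189/(-193))*(15 + 13) = -114 + (226/121 - 189*(-1/193))*28 = -114 + (226*(1/121) + 189/193)*28 = -114 + (226/121 + 189/193)*28 = -114 + (66487/23353)*28 = -114 + 1861636/23353 = -800606/23353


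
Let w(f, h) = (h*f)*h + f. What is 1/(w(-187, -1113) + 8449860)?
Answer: -1/223200130 ≈ -4.4803e-9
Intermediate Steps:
w(f, h) = f + f*h² (w(f, h) = (f*h)*h + f = f*h² + f = f + f*h²)
1/(w(-187, -1113) + 8449860) = 1/(-187*(1 + (-1113)²) + 8449860) = 1/(-187*(1 + 1238769) + 8449860) = 1/(-187*1238770 + 8449860) = 1/(-231649990 + 8449860) = 1/(-223200130) = -1/223200130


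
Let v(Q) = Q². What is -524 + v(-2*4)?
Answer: -460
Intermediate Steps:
-524 + v(-2*4) = -524 + (-2*4)² = -524 + (-8)² = -524 + 64 = -460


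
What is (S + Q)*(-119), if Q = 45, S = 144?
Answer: -22491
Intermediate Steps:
(S + Q)*(-119) = (144 + 45)*(-119) = 189*(-119) = -22491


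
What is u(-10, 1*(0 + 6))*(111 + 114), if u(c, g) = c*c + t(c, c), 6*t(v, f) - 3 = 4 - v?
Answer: 46275/2 ≈ 23138.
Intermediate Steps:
t(v, f) = 7/6 - v/6 (t(v, f) = ½ + (4 - v)/6 = ½ + (⅔ - v/6) = 7/6 - v/6)
u(c, g) = 7/6 + c² - c/6 (u(c, g) = c*c + (7/6 - c/6) = c² + (7/6 - c/6) = 7/6 + c² - c/6)
u(-10, 1*(0 + 6))*(111 + 114) = (7/6 + (-10)² - ⅙*(-10))*(111 + 114) = (7/6 + 100 + 5/3)*225 = (617/6)*225 = 46275/2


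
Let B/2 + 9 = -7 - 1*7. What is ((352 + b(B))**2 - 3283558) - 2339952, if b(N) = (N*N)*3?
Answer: 39266490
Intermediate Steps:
B = -46 (B = -18 + 2*(-7 - 1*7) = -18 + 2*(-7 - 7) = -18 + 2*(-14) = -18 - 28 = -46)
b(N) = 3*N**2 (b(N) = N**2*3 = 3*N**2)
((352 + b(B))**2 - 3283558) - 2339952 = ((352 + 3*(-46)**2)**2 - 3283558) - 2339952 = ((352 + 3*2116)**2 - 3283558) - 2339952 = ((352 + 6348)**2 - 3283558) - 2339952 = (6700**2 - 3283558) - 2339952 = (44890000 - 3283558) - 2339952 = 41606442 - 2339952 = 39266490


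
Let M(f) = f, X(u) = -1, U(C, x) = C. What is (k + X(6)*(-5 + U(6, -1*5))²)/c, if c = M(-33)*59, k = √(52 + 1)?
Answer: 1/1947 - √53/1947 ≈ -0.0032255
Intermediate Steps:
k = √53 ≈ 7.2801
c = -1947 (c = -33*59 = -1947)
(k + X(6)*(-5 + U(6, -1*5))²)/c = (√53 - (-5 + 6)²)/(-1947) = (√53 - 1*1²)*(-1/1947) = (√53 - 1*1)*(-1/1947) = (√53 - 1)*(-1/1947) = (-1 + √53)*(-1/1947) = 1/1947 - √53/1947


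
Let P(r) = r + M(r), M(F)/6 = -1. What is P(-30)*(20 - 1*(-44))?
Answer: -2304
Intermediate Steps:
M(F) = -6 (M(F) = 6*(-1) = -6)
P(r) = -6 + r (P(r) = r - 6 = -6 + r)
P(-30)*(20 - 1*(-44)) = (-6 - 30)*(20 - 1*(-44)) = -36*(20 + 44) = -36*64 = -2304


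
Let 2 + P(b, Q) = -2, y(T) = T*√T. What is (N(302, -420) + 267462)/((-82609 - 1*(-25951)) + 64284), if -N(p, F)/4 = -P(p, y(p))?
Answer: 133723/3813 ≈ 35.070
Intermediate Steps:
y(T) = T^(3/2)
P(b, Q) = -4 (P(b, Q) = -2 - 2 = -4)
N(p, F) = -16 (N(p, F) = -(-4)*(-4) = -4*4 = -16)
(N(302, -420) + 267462)/((-82609 - 1*(-25951)) + 64284) = (-16 + 267462)/((-82609 - 1*(-25951)) + 64284) = 267446/((-82609 + 25951) + 64284) = 267446/(-56658 + 64284) = 267446/7626 = 267446*(1/7626) = 133723/3813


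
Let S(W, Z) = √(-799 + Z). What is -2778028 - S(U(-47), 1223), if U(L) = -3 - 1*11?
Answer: -2778028 - 2*√106 ≈ -2.7780e+6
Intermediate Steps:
U(L) = -14 (U(L) = -3 - 11 = -14)
-2778028 - S(U(-47), 1223) = -2778028 - √(-799 + 1223) = -2778028 - √424 = -2778028 - 2*√106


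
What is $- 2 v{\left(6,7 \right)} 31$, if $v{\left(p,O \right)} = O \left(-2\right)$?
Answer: $868$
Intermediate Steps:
$v{\left(p,O \right)} = - 2 O$
$- 2 v{\left(6,7 \right)} 31 = - 2 \left(\left(-2\right) 7\right) 31 = \left(-2\right) \left(-14\right) 31 = 28 \cdot 31 = 868$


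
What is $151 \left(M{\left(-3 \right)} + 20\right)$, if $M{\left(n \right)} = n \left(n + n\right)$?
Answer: $5738$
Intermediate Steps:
$M{\left(n \right)} = 2 n^{2}$ ($M{\left(n \right)} = n 2 n = 2 n^{2}$)
$151 \left(M{\left(-3 \right)} + 20\right) = 151 \left(2 \left(-3\right)^{2} + 20\right) = 151 \left(2 \cdot 9 + 20\right) = 151 \left(18 + 20\right) = 151 \cdot 38 = 5738$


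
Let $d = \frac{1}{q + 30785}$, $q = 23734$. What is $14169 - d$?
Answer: $\frac{772479710}{54519} \approx 14169.0$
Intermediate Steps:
$d = \frac{1}{54519}$ ($d = \frac{1}{23734 + 30785} = \frac{1}{54519} \approx 1.8342 \cdot 10^{-5}$)
$14169 - d = 14169 - \frac{1}{54519} = \frac{772479710}{54519}$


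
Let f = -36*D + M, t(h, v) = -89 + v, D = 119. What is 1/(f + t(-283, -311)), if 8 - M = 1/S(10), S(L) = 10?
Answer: -10/46761 ≈ -0.00021385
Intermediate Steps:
M = 79/10 (M = 8 - 1/10 = 8 - 1*⅒ = 8 - ⅒ = 79/10 ≈ 7.9000)
f = -42761/10 (f = -36*119 + 79/10 = -4284 + 79/10 = -42761/10 ≈ -4276.1)
1/(f + t(-283, -311)) = 1/(-42761/10 + (-89 - 311)) = 1/(-42761/10 - 400) = 1/(-46761/10) = -10/46761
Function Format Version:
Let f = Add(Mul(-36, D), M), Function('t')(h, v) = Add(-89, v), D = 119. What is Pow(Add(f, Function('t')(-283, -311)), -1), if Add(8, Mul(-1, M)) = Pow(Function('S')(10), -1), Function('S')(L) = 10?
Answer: Rational(-10, 46761) ≈ -0.00021385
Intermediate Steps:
M = Rational(79, 10) (M = Add(8, Mul(-1, Pow(10, -1))) = Add(8, Mul(-1, Rational(1, 10))) = Add(8, Rational(-1, 10)) = Rational(79, 10) ≈ 7.9000)
f = Rational(-42761, 10) (f = Add(Mul(-36, 119), Rational(79, 10)) = Add(-4284, Rational(79, 10)) = Rational(-42761, 10) ≈ -4276.1)
Pow(Add(f, Function('t')(-283, -311)), -1) = Pow(Add(Rational(-42761, 10), Add(-89, -311)), -1) = Pow(Add(Rational(-42761, 10), -400), -1) = Pow(Rational(-46761, 10), -1) = Rational(-10, 46761)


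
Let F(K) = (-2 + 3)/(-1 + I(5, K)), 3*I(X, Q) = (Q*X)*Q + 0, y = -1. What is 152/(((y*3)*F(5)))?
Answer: -18544/9 ≈ -2060.4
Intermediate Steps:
I(X, Q) = X*Q²/3 (I(X, Q) = ((Q*X)*Q + 0)/3 = (X*Q² + 0)/3 = (X*Q²)/3 = X*Q²/3)
F(K) = 1/(-1 + 5*K²/3) (F(K) = (-2 + 3)/(-1 + (⅓)*5*K²) = 1/(-1 + 5*K²/3))
152/(((y*3)*F(5))) = 152/(((-1*3)*(3/(-3 + 5*5²)))) = 152/((-9/(-3 + 5*25))) = 152/((-9/(-3 + 125))) = 152/((-9/122)) = 152/((-3*3/122)) = 152/(-9/122) = 152*(-122/9) = -18544/9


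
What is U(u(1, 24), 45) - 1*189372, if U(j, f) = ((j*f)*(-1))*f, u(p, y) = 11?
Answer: -211647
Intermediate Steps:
U(j, f) = -j*f**2 (U(j, f) = ((f*j)*(-1))*f = (-f*j)*f = -j*f**2)
U(u(1, 24), 45) - 1*189372 = -1*11*45**2 - 1*189372 = -1*11*2025 - 189372 = -22275 - 189372 = -211647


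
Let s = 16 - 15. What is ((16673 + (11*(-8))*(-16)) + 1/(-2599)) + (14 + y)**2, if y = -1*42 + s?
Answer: 48887189/2599 ≈ 18810.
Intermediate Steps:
s = 1
y = -41 (y = -1*42 + 1 = -42 + 1 = -41)
((16673 + (11*(-8))*(-16)) + 1/(-2599)) + (14 + y)**2 = ((16673 + (11*(-8))*(-16)) + 1/(-2599)) + (14 - 41)**2 = ((16673 - 88*(-16)) - 1/2599) + (-27)**2 = ((16673 + 1408) - 1/2599) + 729 = (18081 - 1/2599) + 729 = 46992518/2599 + 729 = 48887189/2599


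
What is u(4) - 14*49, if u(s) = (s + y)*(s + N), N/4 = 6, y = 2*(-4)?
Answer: -798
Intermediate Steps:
y = -8
N = 24 (N = 4*6 = 24)
u(s) = (-8 + s)*(24 + s) (u(s) = (s - 8)*(s + 24) = (-8 + s)*(24 + s))
u(4) - 14*49 = (-192 + 4² + 16*4) - 14*49 = (-192 + 16 + 64) - 686 = -112 - 686 = -798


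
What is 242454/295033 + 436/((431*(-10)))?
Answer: 458171176/635796115 ≈ 0.72063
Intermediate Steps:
242454/295033 + 436/((431*(-10))) = 242454*(1/295033) + 436/(-4310) = 242454/295033 + 436*(-1/4310) = 242454/295033 - 218/2155 = 458171176/635796115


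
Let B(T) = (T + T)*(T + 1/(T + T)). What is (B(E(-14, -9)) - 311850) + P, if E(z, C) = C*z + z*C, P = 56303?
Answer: -128538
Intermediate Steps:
E(z, C) = 2*C*z (E(z, C) = C*z + C*z = 2*C*z)
B(T) = 2*T*(T + 1/(2*T)) (B(T) = (2*T)*(T + 1/(2*T)) = 2*T*(T + 1/(2*T)))
(B(E(-14, -9)) - 311850) + P = ((1 + 2*(2*(-9)*(-14))²) - 311850) + 56303 = ((1 + 2*252²) - 311850) + 56303 = ((1 + 2*63504) - 311850) + 56303 = ((1 + 127008) - 311850) + 56303 = (127009 - 311850) + 56303 = -184841 + 56303 = -128538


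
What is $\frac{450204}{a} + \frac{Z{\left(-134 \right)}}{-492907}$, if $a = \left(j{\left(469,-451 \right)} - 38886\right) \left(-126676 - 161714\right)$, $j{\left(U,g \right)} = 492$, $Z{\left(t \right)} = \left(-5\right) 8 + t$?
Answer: $\frac{179042853989}{454807164411135} \approx 0.00039367$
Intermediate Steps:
$Z{\left(t \right)} = -40 + t$
$a = 11072445660$ ($a = \left(492 - 38886\right) \left(-126676 - 161714\right) = \left(-38394\right) \left(-288390\right) = 11072445660$)
$\frac{450204}{a} + \frac{Z{\left(-134 \right)}}{-492907} = \frac{450204}{11072445660} + \frac{-40 - 134}{-492907} = 450204 \cdot \frac{1}{11072445660} - - \frac{174}{492907} = \frac{37517}{922703805} + \frac{174}{492907} = \frac{179042853989}{454807164411135}$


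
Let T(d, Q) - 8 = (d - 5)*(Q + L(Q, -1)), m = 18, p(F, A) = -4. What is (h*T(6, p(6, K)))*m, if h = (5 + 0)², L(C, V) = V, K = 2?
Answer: 1350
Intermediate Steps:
T(d, Q) = 8 + (-1 + Q)*(-5 + d) (T(d, Q) = 8 + (d - 5)*(Q - 1) = 8 + (-5 + d)*(-1 + Q) = 8 + (-1 + Q)*(-5 + d))
h = 25 (h = 5² = 25)
(h*T(6, p(6, K)))*m = (25*(13 - 1*6 - 5*(-4) - 4*6))*18 = (25*(13 - 6 + 20 - 24))*18 = (25*3)*18 = 75*18 = 1350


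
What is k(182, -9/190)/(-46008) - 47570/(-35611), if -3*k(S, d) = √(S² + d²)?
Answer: 47570/35611 + √1195776481/26224560 ≈ 1.3371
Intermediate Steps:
k(S, d) = -√(S² + d²)/3
k(182, -9/190)/(-46008) - 47570/(-35611) = -√(182² + (-9/190)²)/3/(-46008) - 47570/(-35611) = -√(33124 + (-9*1/190)²)/3*(-1/46008) - 47570*(-1/35611) = -√(33124 + (-9/190)²)/3*(-1/46008) + 47570/35611 = -√(33124 + 81/36100)/3*(-1/46008) + 47570/35611 = -√1195776481/570*(-1/46008) + 47570/35611 = √1195776481/26224560 + 47570/35611 = 47570/35611 + √1195776481/26224560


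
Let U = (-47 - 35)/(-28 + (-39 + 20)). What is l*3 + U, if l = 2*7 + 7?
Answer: 3043/47 ≈ 64.745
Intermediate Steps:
U = 82/47 (U = -82/(-28 - 19) = -82/(-47) = -82*(-1/47) = 82/47 ≈ 1.7447)
l = 21 (l = 14 + 7 = 21)
l*3 + U = 21*3 + 82/47 = 63 + 82/47 = 3043/47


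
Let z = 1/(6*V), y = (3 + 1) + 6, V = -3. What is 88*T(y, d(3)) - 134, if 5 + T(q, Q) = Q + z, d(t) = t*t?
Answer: 1918/9 ≈ 213.11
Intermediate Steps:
d(t) = t²
y = 10 (y = 4 + 6 = 10)
z = -1/18 (z = 1/(6*(-3)) = 1/(-18) = -1/18 ≈ -0.055556)
T(q, Q) = -91/18 + Q (T(q, Q) = -5 + (Q - 1/18) = -5 + (-1/18 + Q) = -91/18 + Q)
88*T(y, d(3)) - 134 = 88*(-91/18 + 3²) - 134 = 88*(-91/18 + 9) - 134 = 88*(71/18) - 134 = 3124/9 - 134 = 1918/9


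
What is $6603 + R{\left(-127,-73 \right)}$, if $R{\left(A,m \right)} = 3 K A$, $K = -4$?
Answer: $8127$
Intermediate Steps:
$R{\left(A,m \right)} = - 12 A$ ($R{\left(A,m \right)} = 3 \left(-4\right) A = - 12 A$)
$6603 + R{\left(-127,-73 \right)} = 6603 - -1524 = 6603 + 1524 = 8127$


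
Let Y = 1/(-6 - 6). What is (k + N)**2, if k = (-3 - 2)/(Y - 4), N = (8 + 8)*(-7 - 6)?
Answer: 102657424/2401 ≈ 42756.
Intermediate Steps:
N = -208 (N = 16*(-13) = -208)
Y = -1/12 (Y = 1/(-12) = -1/12 ≈ -0.083333)
k = 60/49 (k = (-3 - 2)/(-1/12 - 4) = -5/(-49/12) = -5*(-12/49) = 60/49 ≈ 1.2245)
(k + N)**2 = (60/49 - 208)**2 = (-10132/49)**2 = 102657424/2401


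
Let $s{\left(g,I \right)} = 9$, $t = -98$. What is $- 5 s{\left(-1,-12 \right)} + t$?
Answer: $-143$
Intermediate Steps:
$- 5 s{\left(-1,-12 \right)} + t = \left(-5\right) 9 - 98 = -45 - 98 = -143$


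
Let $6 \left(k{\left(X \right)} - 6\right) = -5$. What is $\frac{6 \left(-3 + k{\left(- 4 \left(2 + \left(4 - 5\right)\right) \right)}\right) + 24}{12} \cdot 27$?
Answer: $\frac{333}{4} \approx 83.25$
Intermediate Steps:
$k{\left(X \right)} = \frac{31}{6}$ ($k{\left(X \right)} = 6 + \frac{1}{6} \left(-5\right) = 6 - \frac{5}{6} = \frac{31}{6}$)
$\frac{6 \left(-3 + k{\left(- 4 \left(2 + \left(4 - 5\right)\right) \right)}\right) + 24}{12} \cdot 27 = \frac{6 \left(-3 + \frac{31}{6}\right) + 24}{12} \cdot 27 = \left(6 \cdot \frac{13}{6} + 24\right) \frac{1}{12} \cdot 27 = \left(13 + 24\right) \frac{1}{12} \cdot 27 = 37 \cdot \frac{1}{12} \cdot 27 = \frac{37}{12} \cdot 27 = \frac{333}{4}$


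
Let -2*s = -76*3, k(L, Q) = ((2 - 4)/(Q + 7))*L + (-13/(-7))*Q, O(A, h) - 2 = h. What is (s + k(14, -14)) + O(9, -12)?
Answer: 82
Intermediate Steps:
O(A, h) = 2 + h
k(L, Q) = 13*Q/7 - 2*L/(7 + Q) (k(L, Q) = (-2/(7 + Q))*L + (-13*(-1/7))*Q = -2*L/(7 + Q) + 13*Q/7 = 13*Q/7 - 2*L/(7 + Q))
s = 114 (s = -(-38)*3 = -1/2*(-228) = 114)
(s + k(14, -14)) + O(9, -12) = (114 + (-14*14 + 13*(-14)**2 + 91*(-14))/(7*(7 - 14))) + (2 - 12) = (114 + (1/7)*(-196 + 13*196 - 1274)/(-7)) - 10 = (114 + (1/7)*(-1/7)*(-196 + 2548 - 1274)) - 10 = (114 + (1/7)*(-1/7)*1078) - 10 = (114 - 22) - 10 = 92 - 10 = 82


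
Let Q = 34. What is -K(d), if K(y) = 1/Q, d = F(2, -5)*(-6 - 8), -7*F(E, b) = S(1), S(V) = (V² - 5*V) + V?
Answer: -1/34 ≈ -0.029412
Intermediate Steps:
S(V) = V² - 4*V
F(E, b) = 3/7 (F(E, b) = -(-4 + 1)/7 = -(-3)/7 = -⅐*(-3) = 3/7)
d = -6 (d = 3*(-6 - 8)/7 = (3/7)*(-14) = -6)
K(y) = 1/34
-K(d) = -1*1/34 = -1/34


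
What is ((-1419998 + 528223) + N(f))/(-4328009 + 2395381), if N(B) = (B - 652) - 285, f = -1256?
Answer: 223492/483157 ≈ 0.46257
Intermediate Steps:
N(B) = -937 + B (N(B) = (-652 + B) - 285 = -937 + B)
((-1419998 + 528223) + N(f))/(-4328009 + 2395381) = ((-1419998 + 528223) + (-937 - 1256))/(-4328009 + 2395381) = (-891775 - 2193)/(-1932628) = -893968*(-1/1932628) = 223492/483157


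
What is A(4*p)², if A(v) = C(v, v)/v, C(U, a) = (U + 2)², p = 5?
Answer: 14641/25 ≈ 585.64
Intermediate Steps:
C(U, a) = (2 + U)²
A(v) = (2 + v)²/v
A(4*p)² = ((2 + 4*5)²/((4*5)))² = ((2 + 20)²/20)² = ((1/20)*22²)² = ((1/20)*484)² = (121/5)² = 14641/25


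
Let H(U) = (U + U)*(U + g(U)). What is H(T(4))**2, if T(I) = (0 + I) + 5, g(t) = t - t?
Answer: 26244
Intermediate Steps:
g(t) = 0
T(I) = 5 + I (T(I) = I + 5 = 5 + I)
H(U) = 2*U**2 (H(U) = (U + U)*(U + 0) = (2*U)*U = 2*U**2)
H(T(4))**2 = (2*(5 + 4)**2)**2 = (2*9**2)**2 = (2*81)**2 = 162**2 = 26244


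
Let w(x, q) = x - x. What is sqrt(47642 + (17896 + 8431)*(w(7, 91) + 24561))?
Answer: sqrt(646665089) ≈ 25430.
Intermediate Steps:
w(x, q) = 0
sqrt(47642 + (17896 + 8431)*(w(7, 91) + 24561)) = sqrt(47642 + (17896 + 8431)*(0 + 24561)) = sqrt(47642 + 26327*24561) = sqrt(47642 + 646617447) = sqrt(646665089)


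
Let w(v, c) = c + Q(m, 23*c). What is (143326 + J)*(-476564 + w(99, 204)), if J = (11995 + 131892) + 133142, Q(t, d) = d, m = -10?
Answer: -198268002140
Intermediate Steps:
J = 277029 (J = 143887 + 133142 = 277029)
w(v, c) = 24*c (w(v, c) = c + 23*c = 24*c)
(143326 + J)*(-476564 + w(99, 204)) = (143326 + 277029)*(-476564 + 24*204) = 420355*(-476564 + 4896) = 420355*(-471668) = -198268002140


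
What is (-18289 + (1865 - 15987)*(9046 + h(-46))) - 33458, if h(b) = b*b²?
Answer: 1246779633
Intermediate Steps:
h(b) = b³
(-18289 + (1865 - 15987)*(9046 + h(-46))) - 33458 = (-18289 + (1865 - 15987)*(9046 + (-46)³)) - 33458 = (-18289 - 14122*(9046 - 97336)) - 33458 = (-18289 - 14122*(-88290)) - 33458 = (-18289 + 1246831380) - 33458 = 1246813091 - 33458 = 1246779633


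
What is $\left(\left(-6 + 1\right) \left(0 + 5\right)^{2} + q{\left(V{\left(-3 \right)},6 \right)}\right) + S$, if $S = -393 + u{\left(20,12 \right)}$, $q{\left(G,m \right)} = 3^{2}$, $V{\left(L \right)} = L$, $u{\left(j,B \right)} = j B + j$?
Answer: $-249$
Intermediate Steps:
$u{\left(j,B \right)} = j + B j$ ($u{\left(j,B \right)} = B j + j = j + B j$)
$q{\left(G,m \right)} = 9$
$S = -133$ ($S = -393 + 20 \left(1 + 12\right) = -393 + 20 \cdot 13 = -393 + 260 = -133$)
$\left(\left(-6 + 1\right) \left(0 + 5\right)^{2} + q{\left(V{\left(-3 \right)},6 \right)}\right) + S = \left(\left(-6 + 1\right) \left(0 + 5\right)^{2} + 9\right) - 133 = \left(- 5 \cdot 5^{2} + 9\right) - 133 = \left(\left(-5\right) 25 + 9\right) - 133 = \left(-125 + 9\right) - 133 = -116 - 133 = -249$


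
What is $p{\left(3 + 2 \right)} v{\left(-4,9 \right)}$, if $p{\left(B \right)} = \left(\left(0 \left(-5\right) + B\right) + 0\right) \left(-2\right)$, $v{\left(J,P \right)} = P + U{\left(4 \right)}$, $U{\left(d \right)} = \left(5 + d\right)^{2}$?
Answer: $-900$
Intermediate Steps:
$v{\left(J,P \right)} = 81 + P$ ($v{\left(J,P \right)} = P + \left(5 + 4\right)^{2} = P + 9^{2} = P + 81 = 81 + P$)
$p{\left(B \right)} = - 2 B$ ($p{\left(B \right)} = \left(\left(0 + B\right) + 0\right) \left(-2\right) = \left(B + 0\right) \left(-2\right) = B \left(-2\right) = - 2 B$)
$p{\left(3 + 2 \right)} v{\left(-4,9 \right)} = - 2 \left(3 + 2\right) \left(81 + 9\right) = \left(-2\right) 5 \cdot 90 = \left(-10\right) 90 = -900$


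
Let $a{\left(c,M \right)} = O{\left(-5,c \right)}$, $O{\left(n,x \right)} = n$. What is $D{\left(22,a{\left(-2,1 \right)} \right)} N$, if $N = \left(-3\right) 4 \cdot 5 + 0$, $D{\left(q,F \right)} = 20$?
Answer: $-1200$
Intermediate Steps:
$a{\left(c,M \right)} = -5$
$N = -60$ ($N = \left(-12\right) 5 + 0 = -60 + 0 = -60$)
$D{\left(22,a{\left(-2,1 \right)} \right)} N = 20 \left(-60\right) = -1200$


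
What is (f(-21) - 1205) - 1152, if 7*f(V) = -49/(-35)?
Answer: -11784/5 ≈ -2356.8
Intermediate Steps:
f(V) = 1/5 (f(V) = (-49/(-35))/7 = (-49*(-1/35))/7 = (1/7)*(7/5) = 1/5)
(f(-21) - 1205) - 1152 = (1/5 - 1205) - 1152 = -6024/5 - 1152 = -11784/5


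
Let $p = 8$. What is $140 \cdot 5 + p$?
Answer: $708$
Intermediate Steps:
$140 \cdot 5 + p = 140 \cdot 5 + 8 = 700 + 8 = 708$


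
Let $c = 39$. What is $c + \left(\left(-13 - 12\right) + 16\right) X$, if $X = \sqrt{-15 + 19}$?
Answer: $21$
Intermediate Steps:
$X = 2$ ($X = \sqrt{4} = 2$)
$c + \left(\left(-13 - 12\right) + 16\right) X = 39 + \left(\left(-13 - 12\right) + 16\right) 2 = 39 + \left(-25 + 16\right) 2 = 39 - 18 = 21$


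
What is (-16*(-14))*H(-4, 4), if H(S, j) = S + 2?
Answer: -448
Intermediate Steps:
H(S, j) = 2 + S
(-16*(-14))*H(-4, 4) = (-16*(-14))*(2 - 4) = 224*(-2) = -448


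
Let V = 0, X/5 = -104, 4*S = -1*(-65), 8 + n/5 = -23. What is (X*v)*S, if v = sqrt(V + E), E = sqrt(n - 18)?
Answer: -8450*173**(1/4)*sqrt(I) ≈ -21670.0 - 21670.0*I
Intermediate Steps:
n = -155 (n = -40 + 5*(-23) = -40 - 115 = -155)
S = 65/4 (S = (-1*(-65))/4 = (1/4)*65 = 65/4 ≈ 16.250)
X = -520 (X = 5*(-104) = -520)
E = I*sqrt(173) (E = sqrt(-155 - 18) = sqrt(-173) = I*sqrt(173) ≈ 13.153*I)
v = 173**(1/4)*sqrt(I) (v = sqrt(0 + I*sqrt(173)) = sqrt(I*sqrt(173)) = 173**(1/4)*sqrt(I) ≈ 2.5645 + 2.5645*I)
(X*v)*S = -520*173**(1/4)*sqrt(I)*(65/4) = -8450*173**(1/4)*sqrt(I)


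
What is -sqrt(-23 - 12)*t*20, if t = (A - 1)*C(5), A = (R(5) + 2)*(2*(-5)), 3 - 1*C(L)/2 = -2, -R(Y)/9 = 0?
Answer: 4200*I*sqrt(35) ≈ 24848.0*I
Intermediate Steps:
R(Y) = 0 (R(Y) = -9*0 = 0)
C(L) = 10 (C(L) = 6 - 2*(-2) = 6 + 4 = 10)
A = -20 (A = (0 + 2)*(2*(-5)) = 2*(-10) = -20)
t = -210 (t = (-20 - 1)*10 = -21*10 = -210)
-sqrt(-23 - 12)*t*20 = -sqrt(-23 - 12)*(-210)*20 = -sqrt(-35)*(-210)*20 = -(I*sqrt(35))*(-210)*20 = -(-210*I*sqrt(35))*20 = -(-4200)*I*sqrt(35) = 4200*I*sqrt(35)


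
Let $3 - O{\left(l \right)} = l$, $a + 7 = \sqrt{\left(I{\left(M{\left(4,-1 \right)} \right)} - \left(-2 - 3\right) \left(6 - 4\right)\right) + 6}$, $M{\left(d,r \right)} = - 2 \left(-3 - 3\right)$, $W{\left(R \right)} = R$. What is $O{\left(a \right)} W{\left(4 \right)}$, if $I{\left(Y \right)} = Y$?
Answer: $40 - 8 \sqrt{7} \approx 18.834$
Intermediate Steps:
$M{\left(d,r \right)} = 12$ ($M{\left(d,r \right)} = \left(-2\right) \left(-6\right) = 12$)
$a = -7 + 2 \sqrt{7}$ ($a = -7 + \sqrt{\left(12 - \left(-2 - 3\right) \left(6 - 4\right)\right) + 6} = -7 + \sqrt{\left(12 - \left(-5\right) 2\right) + 6} = -7 + \sqrt{\left(12 - -10\right) + 6} = -7 + \sqrt{\left(12 + 10\right) + 6} = -7 + \sqrt{22 + 6} = -7 + \sqrt{28} = -7 + 2 \sqrt{7} \approx -1.7085$)
$O{\left(l \right)} = 3 - l$
$O{\left(a \right)} W{\left(4 \right)} = \left(3 - \left(-7 + 2 \sqrt{7}\right)\right) 4 = \left(3 + \left(7 - 2 \sqrt{7}\right)\right) 4 = \left(10 - 2 \sqrt{7}\right) 4 = 40 - 8 \sqrt{7}$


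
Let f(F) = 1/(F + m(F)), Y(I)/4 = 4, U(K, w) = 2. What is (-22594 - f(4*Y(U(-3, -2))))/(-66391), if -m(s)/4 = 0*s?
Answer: 1446017/4249024 ≈ 0.34032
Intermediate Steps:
Y(I) = 16 (Y(I) = 4*4 = 16)
m(s) = 0 (m(s) = -0*s = -4*0 = 0)
f(F) = 1/F (f(F) = 1/(F + 0) = 1/F)
(-22594 - f(4*Y(U(-3, -2))))/(-66391) = (-22594 - 1/(4*16))/(-66391) = (-22594 - 1/64)*(-1/66391) = -1446017/64*(-1/66391) = 1446017/4249024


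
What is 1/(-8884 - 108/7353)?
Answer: -817/7258240 ≈ -0.00011256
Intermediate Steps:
1/(-8884 - 108/7353) = 1/(-8884 - 108*1/7353) = 1/(-8884 - 12/817) = 1/(-7258240/817) = -817/7258240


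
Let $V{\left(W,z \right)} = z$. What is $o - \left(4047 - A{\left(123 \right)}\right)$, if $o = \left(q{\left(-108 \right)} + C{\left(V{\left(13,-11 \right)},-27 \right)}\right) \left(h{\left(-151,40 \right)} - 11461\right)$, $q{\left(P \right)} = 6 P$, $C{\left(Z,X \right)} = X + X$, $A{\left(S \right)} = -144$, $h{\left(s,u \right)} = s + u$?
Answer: $8119353$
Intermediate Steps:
$C{\left(Z,X \right)} = 2 X$
$o = 8123544$ ($o = \left(6 \left(-108\right) + 2 \left(-27\right)\right) \left(\left(-151 + 40\right) - 11461\right) = \left(-648 - 54\right) \left(-111 - 11461\right) = \left(-702\right) \left(-11572\right) = 8123544$)
$o - \left(4047 - A{\left(123 \right)}\right) = 8123544 - \left(4047 - -144\right) = 8123544 - \left(4047 + 144\right) = 8123544 - 4191 = 8119353$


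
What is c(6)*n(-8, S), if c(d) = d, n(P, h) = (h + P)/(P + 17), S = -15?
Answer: -46/3 ≈ -15.333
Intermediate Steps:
n(P, h) = (P + h)/(17 + P)
c(6)*n(-8, S) = 6*((-8 - 15)/(17 - 8)) = 6*(-23/9) = -46/3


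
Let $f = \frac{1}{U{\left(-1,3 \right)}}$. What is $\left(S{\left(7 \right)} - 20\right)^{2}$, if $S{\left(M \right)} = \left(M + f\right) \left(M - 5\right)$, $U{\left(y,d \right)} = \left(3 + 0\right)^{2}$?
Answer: $\frac{2704}{81} \approx 33.383$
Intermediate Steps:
$U{\left(y,d \right)} = 9$ ($U{\left(y,d \right)} = 3^{2} = 9$)
$f = \frac{1}{9} \approx 0.11111$
$S{\left(M \right)} = \left(-5 + M\right) \left(\frac{1}{9} + M\right)$ ($S{\left(M \right)} = \left(M + \frac{1}{9}\right) \left(M - 5\right) = \left(\frac{1}{9} + M\right) \left(-5 + M\right) = \left(-5 + M\right) \left(\frac{1}{9} + M\right)$)
$\left(S{\left(7 \right)} - 20\right)^{2} = \left(\left(- \frac{5}{9} + 7^{2} - \frac{308}{9}\right) - 20\right)^{2} = \left(\left(- \frac{5}{9} + 49 - \frac{308}{9}\right) - 20\right)^{2} = \left(\frac{128}{9} - 20\right)^{2} = \left(- \frac{52}{9}\right)^{2} = \frac{2704}{81}$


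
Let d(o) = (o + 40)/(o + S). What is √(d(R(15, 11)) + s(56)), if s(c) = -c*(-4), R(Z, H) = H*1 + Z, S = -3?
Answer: √120014/23 ≈ 15.062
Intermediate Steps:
R(Z, H) = H + Z
d(o) = (40 + o)/(-3 + o) (d(o) = (o + 40)/(o - 3) = (40 + o)/(-3 + o))
s(c) = 4*c
√(d(R(15, 11)) + s(56)) = √((40 + (11 + 15))/(-3 + (11 + 15)) + 4*56) = √((40 + 26)/(-3 + 26) + 224) = √(66/23 + 224) = √(5218/23) = √120014/23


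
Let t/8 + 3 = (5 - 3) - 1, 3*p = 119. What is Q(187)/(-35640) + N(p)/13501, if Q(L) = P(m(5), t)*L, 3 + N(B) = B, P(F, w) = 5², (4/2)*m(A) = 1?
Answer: -1123825/8748648 ≈ -0.12846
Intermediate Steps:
p = 119/3 (p = (⅓)*119 = 119/3 ≈ 39.667)
t = -16 (t = -24 + 8*((5 - 3) - 1) = -24 + 8*(2 - 1) = -24 + 8*1 = -24 + 8 = -16)
m(A) = ½ (m(A) = (½)*1 = ½)
P(F, w) = 25
N(B) = -3 + B
Q(L) = 25*L
Q(187)/(-35640) + N(p)/13501 = (25*187)/(-35640) + (-3 + 119/3)/13501 = 4675*(-1/35640) + (110/3)*(1/13501) = -85/648 + 110/40503 = -1123825/8748648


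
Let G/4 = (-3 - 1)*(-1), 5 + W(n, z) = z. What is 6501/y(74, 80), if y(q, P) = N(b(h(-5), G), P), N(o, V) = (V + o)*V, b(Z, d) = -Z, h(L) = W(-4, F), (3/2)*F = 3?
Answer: 6501/6640 ≈ 0.97907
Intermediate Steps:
F = 2 (F = (2/3)*3 = 2)
W(n, z) = -5 + z
h(L) = -3 (h(L) = -5 + 2 = -3)
G = 16 (G = 4*((-3 - 1)*(-1)) = 4*(-4*(-1)) = 4*4 = 16)
N(o, V) = V*(V + o)
y(q, P) = P*(3 + P) (y(q, P) = P*(P - 1*(-3)) = P*(P + 3) = P*(3 + P))
6501/y(74, 80) = 6501/((80*(3 + 80))) = 6501/((80*83)) = 6501/6640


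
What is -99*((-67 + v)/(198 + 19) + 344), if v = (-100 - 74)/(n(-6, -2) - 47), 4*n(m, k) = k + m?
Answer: -361809657/10633 ≈ -34027.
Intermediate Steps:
n(m, k) = k/4 + m/4 (n(m, k) = (k + m)/4 = k/4 + m/4)
v = 174/49 (v = (-100 - 74)/(((¼)*(-2) + (¼)*(-6)) - 47) = -174/((-½ - 3/2) - 47) = -174/(-2 - 47) = -174/(-49) = -174*(-1/49) = 174/49 ≈ 3.5510)
-99*((-67 + v)/(198 + 19) + 344) = -99*((-67 + 174/49)/(198 + 19) + 344) = -99*(-3109/49/217 + 344) = -99*(-3109/49*1/217 + 344) = -99*(-3109/10633 + 344) = -99*3654643/10633 = -361809657/10633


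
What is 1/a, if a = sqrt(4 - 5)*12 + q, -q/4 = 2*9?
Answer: -1/74 - I/444 ≈ -0.013514 - 0.0022523*I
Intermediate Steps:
q = -72 (q = -8*9 = -4*18 = -72)
a = -72 + 12*I (a = sqrt(4 - 5)*12 - 72 = sqrt(-1)*12 - 72 = I*12 - 72 = 12*I - 72 = -72 + 12*I ≈ -72.0 + 12.0*I)
1/a = 1/(-72 + 12*I) = (-72 - 12*I)/5328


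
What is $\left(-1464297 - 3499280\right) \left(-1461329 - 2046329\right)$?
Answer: $17410530572666$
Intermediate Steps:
$\left(-1464297 - 3499280\right) \left(-1461329 - 2046329\right) = \left(-4963577\right) \left(-3507658\right) = 17410530572666$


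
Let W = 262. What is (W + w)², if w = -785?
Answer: 273529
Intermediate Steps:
(W + w)² = (262 - 785)² = (-523)² = 273529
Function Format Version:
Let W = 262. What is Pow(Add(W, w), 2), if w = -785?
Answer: 273529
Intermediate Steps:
Pow(Add(W, w), 2) = Pow(Add(262, -785), 2) = Pow(-523, 2) = 273529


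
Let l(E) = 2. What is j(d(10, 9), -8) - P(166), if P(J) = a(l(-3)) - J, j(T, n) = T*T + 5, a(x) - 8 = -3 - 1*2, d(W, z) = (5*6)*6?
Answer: 32568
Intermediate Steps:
d(W, z) = 180 (d(W, z) = 30*6 = 180)
a(x) = 3 (a(x) = 8 + (-3 - 1*2) = 8 + (-3 - 2) = 8 - 5 = 3)
j(T, n) = 5 + T**2 (j(T, n) = T**2 + 5 = 5 + T**2)
P(J) = 3 - J
j(d(10, 9), -8) - P(166) = (5 + 180**2) - (3 - 1*166) = (5 + 32400) - (3 - 166) = 32405 - 1*(-163) = 32405 + 163 = 32568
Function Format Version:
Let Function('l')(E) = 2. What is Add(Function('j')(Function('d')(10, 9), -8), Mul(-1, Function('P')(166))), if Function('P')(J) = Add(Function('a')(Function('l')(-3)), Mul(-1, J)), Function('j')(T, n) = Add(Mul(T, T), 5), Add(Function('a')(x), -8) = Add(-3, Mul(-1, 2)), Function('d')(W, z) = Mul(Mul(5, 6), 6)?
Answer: 32568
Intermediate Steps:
Function('d')(W, z) = 180 (Function('d')(W, z) = Mul(30, 6) = 180)
Function('a')(x) = 3 (Function('a')(x) = Add(8, Add(-3, Mul(-1, 2))) = Add(8, Add(-3, -2)) = Add(8, -5) = 3)
Function('j')(T, n) = Add(5, Pow(T, 2)) (Function('j')(T, n) = Add(Pow(T, 2), 5) = Add(5, Pow(T, 2)))
Function('P')(J) = Add(3, Mul(-1, J))
Add(Function('j')(Function('d')(10, 9), -8), Mul(-1, Function('P')(166))) = Add(Add(5, Pow(180, 2)), Mul(-1, Add(3, Mul(-1, 166)))) = Add(Add(5, 32400), Mul(-1, Add(3, -166))) = Add(32405, Mul(-1, -163)) = Add(32405, 163) = 32568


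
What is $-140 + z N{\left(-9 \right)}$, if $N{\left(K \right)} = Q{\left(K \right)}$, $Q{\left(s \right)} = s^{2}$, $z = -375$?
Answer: $-30515$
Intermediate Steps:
$N{\left(K \right)} = K^{2}$
$-140 + z N{\left(-9 \right)} = -140 - 375 \left(-9\right)^{2} = -140 - 30375 = -30515$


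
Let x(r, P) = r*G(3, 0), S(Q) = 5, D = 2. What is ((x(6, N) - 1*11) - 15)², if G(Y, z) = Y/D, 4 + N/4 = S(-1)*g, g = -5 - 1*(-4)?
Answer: 289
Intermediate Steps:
g = -1 (g = -5 + 4 = -1)
N = -36 (N = -16 + 4*(5*(-1)) = -16 + 4*(-5) = -16 - 20 = -36)
G(Y, z) = Y/2
x(r, P) = 3*r/2 (x(r, P) = r*((½)*3) = r*(3/2) = 3*r/2)
((x(6, N) - 1*11) - 15)² = (((3/2)*6 - 1*11) - 15)² = ((9 - 11) - 15)² = (-2 - 15)² = (-17)² = 289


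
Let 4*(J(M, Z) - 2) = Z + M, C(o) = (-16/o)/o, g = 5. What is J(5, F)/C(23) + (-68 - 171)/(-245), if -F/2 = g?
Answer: -373519/15680 ≈ -23.821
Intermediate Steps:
C(o) = -16/o²
F = -10 (F = -2*5 = -10)
J(M, Z) = 2 + M/4 + Z/4 (J(M, Z) = 2 + (Z + M)/4 = 2 + (M + Z)/4 = 2 + (M/4 + Z/4) = 2 + M/4 + Z/4)
J(5, F)/C(23) + (-68 - 171)/(-245) = (2 + (¼)*5 + (¼)*(-10))/((-16/23²)) + (-68 - 171)/(-245) = (2 + 5/4 - 5/2)/((-16*1/529)) - 239*(-1/245) = 3/(4*(-16/529)) + 239/245 = (¾)*(-529/16) + 239/245 = -1587/64 + 239/245 = -373519/15680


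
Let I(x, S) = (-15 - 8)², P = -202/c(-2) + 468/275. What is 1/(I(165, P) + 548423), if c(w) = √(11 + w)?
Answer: 1/548952 ≈ 1.8217e-6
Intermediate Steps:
P = -54146/825 (P = -202/√(11 - 2) + 468/275 = -202/(√9) + 468*(1/275) = -202/3 + 468/275 = -54146/825 ≈ -65.631)
I(x, S) = 529 (I(x, S) = (-23)² = 529)
1/(I(165, P) + 548423) = 1/(529 + 548423) = 1/548952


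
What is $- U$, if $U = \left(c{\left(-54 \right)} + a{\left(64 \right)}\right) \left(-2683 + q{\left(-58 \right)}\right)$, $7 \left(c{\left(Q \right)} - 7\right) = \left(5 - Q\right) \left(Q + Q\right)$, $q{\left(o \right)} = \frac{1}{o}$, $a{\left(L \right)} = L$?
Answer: $- \frac{914238125}{406} \approx -2.2518 \cdot 10^{6}$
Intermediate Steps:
$c{\left(Q \right)} = 7 + \frac{2 Q \left(5 - Q\right)}{7}$ ($c{\left(Q \right)} = 7 + \frac{\left(5 - Q\right) \left(Q + Q\right)}{7} = 7 + \frac{\left(5 - Q\right) 2 Q}{7} = 7 + \frac{2 Q \left(5 - Q\right)}{7}$)
$U = \frac{914238125}{406}$ ($U = \left(\left(7 - \frac{2 \left(-54\right)^{2}}{7} + \frac{10}{7} \left(-54\right)\right) + 64\right) \left(-2683 + \frac{1}{-58}\right) = \left(\left(7 - \frac{5832}{7} - \frac{540}{7}\right) + 64\right) \left(-2683 - \frac{1}{58}\right) = \left(\left(7 - \frac{5832}{7} - \frac{540}{7}\right) + 64\right) \left(- \frac{155615}{58}\right) = \left(- \frac{6323}{7} + 64\right) \left(- \frac{155615}{58}\right) = \left(- \frac{5875}{7}\right) \left(- \frac{155615}{58}\right) = \frac{914238125}{406} \approx 2.2518 \cdot 10^{6}$)
$- U = \left(-1\right) \frac{914238125}{406} = - \frac{914238125}{406}$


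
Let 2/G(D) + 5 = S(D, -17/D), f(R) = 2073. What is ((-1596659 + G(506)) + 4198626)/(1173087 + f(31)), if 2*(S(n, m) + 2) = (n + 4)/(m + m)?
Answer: 2473169633/1116989580 ≈ 2.2141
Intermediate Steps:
S(n, m) = -2 + (4 + n)/(4*m) (S(n, m) = -2 + ((n + 4)/(m + m))/2 = -2 + ((4 + n)/((2*m)))/2 = -2 + ((4 + n)*(1/(2*m)))/2 = -2 + ((4 + n)/(2*m))/2 = -2 + (4 + n)/(4*m))
G(D) = 2/(-5 - D*(4 + D + 136/D)/68) (G(D) = 2/(-5 + (4 + D - (-136)/D)/(4*((-17/D)))) = 2/(-5 + (-D/17)*(4 + D + 136/D)/4) = 2/(-5 - D*(4 + D + 136/D)/68))
((-1596659 + G(506)) + 4198626)/(1173087 + f(31)) = ((-1596659 - 136/(476 + 506*(4 + 506))) + 4198626)/(1173087 + 2073) = ((-1596659 - 136/(476 + 506*510)) + 4198626)/1175160 = ((-1596659 - 136/(476 + 258060)) + 4198626)*(1/1175160) = ((-1596659 - 136/258536) + 4198626)*(1/1175160) = ((-1596659 - 136*1/258536) + 4198626)*(1/1175160) = ((-1596659 - 1/1901) + 4198626)*(1/1175160) = (-3035248760/1901 + 4198626)*(1/1175160) = (4946339266/1901)*(1/1175160) = 2473169633/1116989580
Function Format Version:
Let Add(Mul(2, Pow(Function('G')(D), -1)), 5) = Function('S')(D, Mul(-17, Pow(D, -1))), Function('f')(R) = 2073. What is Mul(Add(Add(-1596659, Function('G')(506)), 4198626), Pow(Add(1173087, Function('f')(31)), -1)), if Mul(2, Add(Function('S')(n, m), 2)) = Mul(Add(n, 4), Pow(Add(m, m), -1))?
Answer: Rational(2473169633, 1116989580) ≈ 2.2141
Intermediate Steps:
Function('S')(n, m) = Add(-2, Mul(Rational(1, 4), Pow(m, -1), Add(4, n))) (Function('S')(n, m) = Add(-2, Mul(Rational(1, 2), Mul(Add(n, 4), Pow(Add(m, m), -1)))) = Add(-2, Mul(Rational(1, 2), Mul(Add(4, n), Pow(Mul(2, m), -1)))) = Add(-2, Mul(Rational(1, 2), Mul(Add(4, n), Mul(Rational(1, 2), Pow(m, -1))))) = Add(-2, Mul(Rational(1, 2), Mul(Rational(1, 2), Pow(m, -1), Add(4, n)))) = Add(-2, Mul(Rational(1, 4), Pow(m, -1), Add(4, n))))
Function('G')(D) = Mul(2, Pow(Add(-5, Mul(Rational(-1, 68), D, Add(4, D, Mul(136, Pow(D, -1))))), -1)) (Function('G')(D) = Mul(2, Pow(Add(-5, Mul(Rational(1, 4), Pow(Mul(-17, Pow(D, -1)), -1), Add(4, D, Mul(-8, Mul(-17, Pow(D, -1)))))), -1)) = Mul(2, Pow(Add(-5, Mul(Rational(1, 4), Mul(Rational(-1, 17), D), Add(4, D, Mul(136, Pow(D, -1))))), -1)) = Mul(2, Pow(Add(-5, Mul(Rational(-1, 68), D, Add(4, D, Mul(136, Pow(D, -1))))), -1)))
Mul(Add(Add(-1596659, Function('G')(506)), 4198626), Pow(Add(1173087, Function('f')(31)), -1)) = Mul(Add(Add(-1596659, Mul(-136, Pow(Add(476, Mul(506, Add(4, 506))), -1))), 4198626), Pow(Add(1173087, 2073), -1)) = Mul(Add(Add(-1596659, Mul(-136, Pow(Add(476, Mul(506, 510)), -1))), 4198626), Pow(1175160, -1)) = Mul(Add(Add(-1596659, Mul(-136, Pow(Add(476, 258060), -1))), 4198626), Rational(1, 1175160)) = Mul(Add(Add(-1596659, Mul(-136, Pow(258536, -1))), 4198626), Rational(1, 1175160)) = Mul(Add(Add(-1596659, Mul(-136, Rational(1, 258536))), 4198626), Rational(1, 1175160)) = Mul(Add(Add(-1596659, Rational(-1, 1901)), 4198626), Rational(1, 1175160)) = Mul(Add(Rational(-3035248760, 1901), 4198626), Rational(1, 1175160)) = Mul(Rational(4946339266, 1901), Rational(1, 1175160)) = Rational(2473169633, 1116989580)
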